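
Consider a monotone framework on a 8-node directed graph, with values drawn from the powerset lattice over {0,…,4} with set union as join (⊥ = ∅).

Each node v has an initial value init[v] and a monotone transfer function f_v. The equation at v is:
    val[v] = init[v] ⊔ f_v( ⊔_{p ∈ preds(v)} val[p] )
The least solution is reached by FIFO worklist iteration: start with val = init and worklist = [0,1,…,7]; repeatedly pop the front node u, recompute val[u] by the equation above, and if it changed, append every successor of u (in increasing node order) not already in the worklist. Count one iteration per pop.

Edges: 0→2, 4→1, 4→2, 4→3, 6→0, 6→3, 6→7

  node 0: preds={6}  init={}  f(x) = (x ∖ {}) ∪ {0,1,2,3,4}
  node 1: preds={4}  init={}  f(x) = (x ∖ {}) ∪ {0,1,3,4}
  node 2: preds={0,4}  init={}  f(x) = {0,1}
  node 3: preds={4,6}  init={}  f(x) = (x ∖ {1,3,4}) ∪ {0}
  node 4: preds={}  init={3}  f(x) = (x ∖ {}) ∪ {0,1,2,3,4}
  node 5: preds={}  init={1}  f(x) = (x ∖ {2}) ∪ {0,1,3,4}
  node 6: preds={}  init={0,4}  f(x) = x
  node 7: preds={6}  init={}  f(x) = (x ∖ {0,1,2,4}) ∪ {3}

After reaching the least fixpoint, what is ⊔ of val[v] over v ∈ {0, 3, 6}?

Trace (11 dequeues):
  [1] u=0 | in {0,4} | out {0,1,2,3,4} | prev {} | push {}
  [2] u=1 | in {3} | out {0,1,3,4} | prev {} | push {}
  [3] u=2 | in {0,1,2,3,4} | out {0,1} | prev {} | push {}
  [4] u=3 | in {0,3,4} | out {0} | prev {} | push {}
  [5] u=4 | in {} | out {0,1,2,3,4} | prev {3} | push {1,2,3}
  [6] u=5 | in {} | out {0,1,3,4} | prev {1} | push {}
  [7] u=6 | in {} | out {0,4} | ==
  [8] u=7 | in {0,4} | out {3} | prev {} | push {}
  [9] u=1 | in {0,1,2,3,4} | out {0,1,2,3,4} | prev {0,1,3,4} | push {}
  [10] u=2 | in {0,1,2,3,4} | out {0,1} | ==
  [11] u=3 | in {0,1,2,3,4} | out {0,2} | prev {0} | push {}

Converged values:
  [0] {0,1,2,3,4}
  [1] {0,1,2,3,4}
  [2] {0,1}
  [3] {0,2}
  [4] {0,1,2,3,4}
  [5] {0,1,3,4}
  [6] {0,4}
  [7] {3}

{0,1,2,3,4}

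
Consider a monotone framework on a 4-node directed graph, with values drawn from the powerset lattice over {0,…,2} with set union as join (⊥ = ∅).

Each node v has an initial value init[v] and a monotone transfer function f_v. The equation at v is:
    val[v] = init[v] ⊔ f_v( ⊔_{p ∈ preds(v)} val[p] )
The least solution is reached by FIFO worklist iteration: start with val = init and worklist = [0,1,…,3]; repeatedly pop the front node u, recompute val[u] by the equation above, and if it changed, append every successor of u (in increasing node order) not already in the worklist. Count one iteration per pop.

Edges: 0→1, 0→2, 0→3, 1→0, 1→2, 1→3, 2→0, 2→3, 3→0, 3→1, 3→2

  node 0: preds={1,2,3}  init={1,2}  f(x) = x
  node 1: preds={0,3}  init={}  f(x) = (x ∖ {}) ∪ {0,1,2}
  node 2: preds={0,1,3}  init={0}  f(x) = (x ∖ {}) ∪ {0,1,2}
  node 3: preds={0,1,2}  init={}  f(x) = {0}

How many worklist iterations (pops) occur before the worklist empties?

Trace (7 dequeues):
  [1] u=0 | in {0} | out {0,1,2} | prev {1,2} | push {}
  [2] u=1 | in {0,1,2} | out {0,1,2} | prev {} | push {0}
  [3] u=2 | in {0,1,2} | out {0,1,2} | prev {0} | push {}
  [4] u=3 | in {0,1,2} | out {0} | prev {} | push {1,2}
  [5] u=0 | in {0,1,2} | out {0,1,2} | ==
  [6] u=1 | in {0,1,2} | out {0,1,2} | ==
  [7] u=2 | in {0,1,2} | out {0,1,2} | ==

Converged values:
  [0] {0,1,2}
  [1] {0,1,2}
  [2] {0,1,2}
  [3] {0}

7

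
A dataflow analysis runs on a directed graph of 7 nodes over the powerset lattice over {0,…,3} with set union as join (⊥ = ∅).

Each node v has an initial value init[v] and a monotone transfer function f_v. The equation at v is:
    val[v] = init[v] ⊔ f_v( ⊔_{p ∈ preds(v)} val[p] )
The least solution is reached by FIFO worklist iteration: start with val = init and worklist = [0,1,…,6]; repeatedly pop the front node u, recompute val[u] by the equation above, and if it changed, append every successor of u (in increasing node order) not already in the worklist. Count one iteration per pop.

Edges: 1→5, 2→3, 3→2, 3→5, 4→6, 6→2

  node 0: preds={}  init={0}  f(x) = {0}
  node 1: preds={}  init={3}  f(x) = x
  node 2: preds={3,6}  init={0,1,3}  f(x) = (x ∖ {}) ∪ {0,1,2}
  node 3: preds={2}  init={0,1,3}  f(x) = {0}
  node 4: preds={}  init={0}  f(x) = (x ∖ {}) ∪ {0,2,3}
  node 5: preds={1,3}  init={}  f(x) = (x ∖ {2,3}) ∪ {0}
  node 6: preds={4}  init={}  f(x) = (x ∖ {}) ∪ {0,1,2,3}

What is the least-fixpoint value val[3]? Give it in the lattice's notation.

Worklist (8 pops):
  #1 pop 0: in={} → {0} (no change)
  #2 pop 1: in={} → {3} (no change)
  #3 pop 2: in={0,1,3} → {0,1,2,3} (was {0,1,3}); enqueue []
  #4 pop 3: in={0,1,2,3} → {0,1,3} (no change)
  #5 pop 4: in={} → {0,2,3} (was {0}); enqueue []
  #6 pop 5: in={0,1,3} → {0,1} (was {}); enqueue []
  #7 pop 6: in={0,2,3} → {0,1,2,3} (was {}); enqueue [2]
  #8 pop 2: in={0,1,2,3} → {0,1,2,3} (no change)

Fixpoint:
  val[0] = {0}
  val[1] = {3}
  val[2] = {0,1,2,3}
  val[3] = {0,1,3}
  val[4] = {0,2,3}
  val[5] = {0,1}
  val[6] = {0,1,2,3}

{0,1,3}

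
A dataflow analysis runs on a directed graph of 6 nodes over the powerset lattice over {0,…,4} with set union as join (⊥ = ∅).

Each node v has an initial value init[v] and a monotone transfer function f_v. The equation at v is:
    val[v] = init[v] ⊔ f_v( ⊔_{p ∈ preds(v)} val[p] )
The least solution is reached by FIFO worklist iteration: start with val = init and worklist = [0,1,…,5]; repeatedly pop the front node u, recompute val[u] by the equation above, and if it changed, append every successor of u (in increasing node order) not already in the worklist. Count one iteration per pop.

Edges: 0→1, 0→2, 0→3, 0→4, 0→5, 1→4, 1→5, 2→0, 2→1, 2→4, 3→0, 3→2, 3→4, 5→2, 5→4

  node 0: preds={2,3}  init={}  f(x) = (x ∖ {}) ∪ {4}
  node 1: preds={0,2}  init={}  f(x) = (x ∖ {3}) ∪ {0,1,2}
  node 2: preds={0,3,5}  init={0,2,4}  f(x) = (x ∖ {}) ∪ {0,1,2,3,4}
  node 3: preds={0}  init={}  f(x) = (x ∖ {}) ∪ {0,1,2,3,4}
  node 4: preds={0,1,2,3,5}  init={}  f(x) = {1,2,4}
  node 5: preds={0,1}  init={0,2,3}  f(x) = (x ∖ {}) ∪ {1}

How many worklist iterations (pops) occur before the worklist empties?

Iteration log — 12 steps:
  step 1. node 0  ⊔preds={0,2,4}  new={0,2,4}  old={}  +wl: 
  step 2. node 1  ⊔preds={0,2,4}  new={0,1,2,4}  old={}  +wl: 
  step 3. node 2  ⊔preds={0,2,3,4}  new={0,1,2,3,4}  old={0,2,4}  +wl: 0,1
  step 4. node 3  ⊔preds={0,2,4}  new={0,1,2,3,4}  old={}  +wl: 2
  step 5. node 4  ⊔preds={0,1,2,3,4}  new={1,2,4}  old={}  +wl: 
  step 6. node 5  ⊔preds={0,1,2,4}  new={0,1,2,3,4}  old={0,2,3}  +wl: 4
  step 7. node 0  ⊔preds={0,1,2,3,4}  new={0,1,2,3,4}  old={0,2,4}  +wl: 3,5
  step 8. node 1  ⊔preds={0,1,2,3,4}  new={0,1,2,4}  stable
  step 9. node 2  ⊔preds={0,1,2,3,4}  new={0,1,2,3,4}  stable
  step 10. node 4  ⊔preds={0,1,2,3,4}  new={1,2,4}  stable
  step 11. node 3  ⊔preds={0,1,2,3,4}  new={0,1,2,3,4}  stable
  step 12. node 5  ⊔preds={0,1,2,3,4}  new={0,1,2,3,4}  stable

Least fixpoint reached:
  node 0: {0,1,2,3,4}
  node 1: {0,1,2,4}
  node 2: {0,1,2,3,4}
  node 3: {0,1,2,3,4}
  node 4: {1,2,4}
  node 5: {0,1,2,3,4}

12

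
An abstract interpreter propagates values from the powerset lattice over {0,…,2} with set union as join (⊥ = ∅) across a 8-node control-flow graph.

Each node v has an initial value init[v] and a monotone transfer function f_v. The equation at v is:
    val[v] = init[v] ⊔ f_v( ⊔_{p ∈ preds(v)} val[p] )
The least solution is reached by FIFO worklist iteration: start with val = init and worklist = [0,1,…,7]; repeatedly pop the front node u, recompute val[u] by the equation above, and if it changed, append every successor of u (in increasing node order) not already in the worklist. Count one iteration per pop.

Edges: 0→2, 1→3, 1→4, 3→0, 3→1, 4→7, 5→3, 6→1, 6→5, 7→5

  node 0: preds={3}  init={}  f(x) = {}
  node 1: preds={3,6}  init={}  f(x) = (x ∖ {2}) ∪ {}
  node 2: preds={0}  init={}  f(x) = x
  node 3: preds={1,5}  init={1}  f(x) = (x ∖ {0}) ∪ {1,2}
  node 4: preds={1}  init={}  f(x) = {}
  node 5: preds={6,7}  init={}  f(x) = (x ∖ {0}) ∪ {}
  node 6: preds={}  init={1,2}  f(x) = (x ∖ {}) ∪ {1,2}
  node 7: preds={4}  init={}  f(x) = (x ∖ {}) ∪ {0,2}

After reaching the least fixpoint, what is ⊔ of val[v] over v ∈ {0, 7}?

Worklist (12 pops):
  #1 pop 0: in={1} → {} (no change)
  #2 pop 1: in={1,2} → {1} (was {}); enqueue []
  #3 pop 2: in={} → {} (no change)
  #4 pop 3: in={1} → {1,2} (was {1}); enqueue [0,1]
  #5 pop 4: in={1} → {} (no change)
  #6 pop 5: in={1,2} → {1,2} (was {}); enqueue [3]
  #7 pop 6: in={} → {1,2} (no change)
  #8 pop 7: in={} → {0,2} (was {}); enqueue [5]
  #9 pop 0: in={1,2} → {} (no change)
  #10 pop 1: in={1,2} → {1} (no change)
  #11 pop 3: in={1,2} → {1,2} (no change)
  #12 pop 5: in={0,1,2} → {1,2} (no change)

Fixpoint:
  val[0] = {}
  val[1] = {1}
  val[2] = {}
  val[3] = {1,2}
  val[4] = {}
  val[5] = {1,2}
  val[6] = {1,2}
  val[7] = {0,2}

{0,2}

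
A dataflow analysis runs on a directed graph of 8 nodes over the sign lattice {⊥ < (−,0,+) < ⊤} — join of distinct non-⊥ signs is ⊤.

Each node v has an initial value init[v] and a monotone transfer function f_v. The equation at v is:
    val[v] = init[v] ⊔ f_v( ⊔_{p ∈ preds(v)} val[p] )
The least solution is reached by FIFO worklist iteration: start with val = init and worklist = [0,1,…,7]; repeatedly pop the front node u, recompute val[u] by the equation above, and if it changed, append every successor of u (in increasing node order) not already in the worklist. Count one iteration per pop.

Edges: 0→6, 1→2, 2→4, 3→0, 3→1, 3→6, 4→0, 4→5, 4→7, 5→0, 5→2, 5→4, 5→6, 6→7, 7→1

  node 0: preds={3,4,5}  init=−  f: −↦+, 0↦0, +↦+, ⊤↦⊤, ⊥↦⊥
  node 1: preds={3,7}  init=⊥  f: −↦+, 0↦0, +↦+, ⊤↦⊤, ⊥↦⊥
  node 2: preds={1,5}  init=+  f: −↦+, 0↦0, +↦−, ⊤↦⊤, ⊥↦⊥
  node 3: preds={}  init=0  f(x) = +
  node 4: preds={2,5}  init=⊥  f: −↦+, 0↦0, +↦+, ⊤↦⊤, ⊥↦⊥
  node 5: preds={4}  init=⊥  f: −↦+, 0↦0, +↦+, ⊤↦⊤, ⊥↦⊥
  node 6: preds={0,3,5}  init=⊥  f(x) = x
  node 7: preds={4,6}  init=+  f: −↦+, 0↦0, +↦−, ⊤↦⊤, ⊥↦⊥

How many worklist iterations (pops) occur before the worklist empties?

Trace (12 dequeues):
  [1] u=0 | in 0 | out ⊤ | prev − | push {}
  [2] u=1 | in ⊤ | out ⊤ | prev ⊥ | push {}
  [3] u=2 | in ⊤ | out ⊤ | prev + | push {}
  [4] u=3 | in ⊥ | out ⊤ | prev 0 | push {0,1}
  [5] u=4 | in ⊤ | out ⊤ | prev ⊥ | push {}
  [6] u=5 | in ⊤ | out ⊤ | prev ⊥ | push {2,4}
  [7] u=6 | in ⊤ | out ⊤ | prev ⊥ | push {}
  [8] u=7 | in ⊤ | out ⊤ | prev + | push {}
  [9] u=0 | in ⊤ | out ⊤ | ==
  [10] u=1 | in ⊤ | out ⊤ | ==
  [11] u=2 | in ⊤ | out ⊤ | ==
  [12] u=4 | in ⊤ | out ⊤ | ==

Converged values:
  [0] ⊤
  [1] ⊤
  [2] ⊤
  [3] ⊤
  [4] ⊤
  [5] ⊤
  [6] ⊤
  [7] ⊤

12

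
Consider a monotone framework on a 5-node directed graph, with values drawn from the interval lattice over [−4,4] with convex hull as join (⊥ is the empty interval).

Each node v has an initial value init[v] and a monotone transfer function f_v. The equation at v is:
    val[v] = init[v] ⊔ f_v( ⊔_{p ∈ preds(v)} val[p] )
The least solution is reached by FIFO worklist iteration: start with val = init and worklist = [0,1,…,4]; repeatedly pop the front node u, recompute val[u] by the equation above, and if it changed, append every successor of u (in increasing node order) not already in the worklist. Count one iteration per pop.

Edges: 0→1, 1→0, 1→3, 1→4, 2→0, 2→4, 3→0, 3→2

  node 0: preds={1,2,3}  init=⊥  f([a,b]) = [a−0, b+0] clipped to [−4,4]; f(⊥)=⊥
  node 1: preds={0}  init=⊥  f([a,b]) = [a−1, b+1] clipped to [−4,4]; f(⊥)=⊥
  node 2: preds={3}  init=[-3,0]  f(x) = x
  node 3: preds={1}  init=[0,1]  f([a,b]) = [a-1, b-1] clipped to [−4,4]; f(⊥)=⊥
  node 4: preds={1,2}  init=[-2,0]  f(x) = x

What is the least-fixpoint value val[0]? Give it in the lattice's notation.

[-4,4]

Trace (21 dequeues):
  [1] u=0 | in [-3,1] | out [-3,1] | prev ⊥ | push {}
  [2] u=1 | in [-3,1] | out [-4,2] | prev ⊥ | push {0}
  [3] u=2 | in [0,1] | out [-3,1] | prev [-3,0] | push {}
  [4] u=3 | in [-4,2] | out [-4,1] | prev [0,1] | push {2}
  [5] u=4 | in [-4,2] | out [-4,2] | prev [-2,0] | push {}
  [6] u=0 | in [-4,2] | out [-4,2] | prev [-3,1] | push {1}
  [7] u=2 | in [-4,1] | out [-4,1] | prev [-3,1] | push {0,4}
  [8] u=1 | in [-4,2] | out [-4,3] | prev [-4,2] | push {3}
  [9] u=0 | in [-4,3] | out [-4,3] | prev [-4,2] | push {1}
  [10] u=4 | in [-4,3] | out [-4,3] | prev [-4,2] | push {}
  [11] u=3 | in [-4,3] | out [-4,2] | prev [-4,1] | push {0,2}
  [12] u=1 | in [-4,3] | out [-4,4] | prev [-4,3] | push {3,4}
  [13] u=0 | in [-4,4] | out [-4,4] | prev [-4,3] | push {1}
  [14] u=2 | in [-4,2] | out [-4,2] | prev [-4,1] | push {0}
  [15] u=3 | in [-4,4] | out [-4,3] | prev [-4,2] | push {2}
  [16] u=4 | in [-4,4] | out [-4,4] | prev [-4,3] | push {}
  [17] u=1 | in [-4,4] | out [-4,4] | ==
  [18] u=0 | in [-4,4] | out [-4,4] | ==
  [19] u=2 | in [-4,3] | out [-4,3] | prev [-4,2] | push {0,4}
  [20] u=0 | in [-4,4] | out [-4,4] | ==
  [21] u=4 | in [-4,4] | out [-4,4] | ==

Converged values:
  [0] [-4,4]
  [1] [-4,4]
  [2] [-4,3]
  [3] [-4,3]
  [4] [-4,4]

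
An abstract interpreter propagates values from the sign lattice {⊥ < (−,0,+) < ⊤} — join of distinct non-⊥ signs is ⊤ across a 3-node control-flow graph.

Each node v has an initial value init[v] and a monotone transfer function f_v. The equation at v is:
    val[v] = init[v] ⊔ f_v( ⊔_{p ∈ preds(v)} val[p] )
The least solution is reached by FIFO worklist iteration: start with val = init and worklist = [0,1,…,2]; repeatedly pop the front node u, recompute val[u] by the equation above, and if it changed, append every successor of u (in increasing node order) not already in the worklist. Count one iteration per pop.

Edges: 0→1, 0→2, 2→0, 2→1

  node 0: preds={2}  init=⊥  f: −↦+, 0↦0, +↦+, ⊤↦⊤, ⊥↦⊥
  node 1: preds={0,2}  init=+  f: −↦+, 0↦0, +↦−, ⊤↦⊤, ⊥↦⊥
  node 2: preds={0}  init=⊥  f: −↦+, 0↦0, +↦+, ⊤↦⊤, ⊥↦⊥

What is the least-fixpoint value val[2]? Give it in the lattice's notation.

Worklist (3 pops):
  #1 pop 0: in=⊥ → ⊥ (no change)
  #2 pop 1: in=⊥ → + (no change)
  #3 pop 2: in=⊥ → ⊥ (no change)

Fixpoint:
  val[0] = ⊥
  val[1] = +
  val[2] = ⊥

⊥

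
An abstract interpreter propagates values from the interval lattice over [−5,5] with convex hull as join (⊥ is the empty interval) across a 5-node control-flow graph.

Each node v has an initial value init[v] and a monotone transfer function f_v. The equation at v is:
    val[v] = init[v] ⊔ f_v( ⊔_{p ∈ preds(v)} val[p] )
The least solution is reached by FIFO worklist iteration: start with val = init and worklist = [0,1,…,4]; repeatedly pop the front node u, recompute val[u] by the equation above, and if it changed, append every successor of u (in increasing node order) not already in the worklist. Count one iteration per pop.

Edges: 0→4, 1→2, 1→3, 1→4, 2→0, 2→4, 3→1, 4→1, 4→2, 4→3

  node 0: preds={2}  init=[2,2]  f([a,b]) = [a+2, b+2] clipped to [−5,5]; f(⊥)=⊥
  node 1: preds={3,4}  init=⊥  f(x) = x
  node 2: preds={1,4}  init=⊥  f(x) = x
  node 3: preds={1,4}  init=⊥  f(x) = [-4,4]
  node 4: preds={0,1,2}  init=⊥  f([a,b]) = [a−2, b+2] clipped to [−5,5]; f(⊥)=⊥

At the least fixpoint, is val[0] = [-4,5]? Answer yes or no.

Iteration log — 16 steps:
  step 1. node 0  ⊔preds=⊥  new=[2,2]  stable
  step 2. node 1  ⊔preds=⊥  new=⊥  stable
  step 3. node 2  ⊔preds=⊥  new=⊥  stable
  step 4. node 3  ⊔preds=⊥  new=[-4,4]  old=⊥  +wl: 1
  step 5. node 4  ⊔preds=[2,2]  new=[0,4]  old=⊥  +wl: 2,3
  step 6. node 1  ⊔preds=[-4,4]  new=[-4,4]  old=⊥  +wl: 4
  step 7. node 2  ⊔preds=[-4,4]  new=[-4,4]  old=⊥  +wl: 0
  step 8. node 3  ⊔preds=[-4,4]  new=[-4,4]  stable
  step 9. node 4  ⊔preds=[-4,4]  new=[-5,5]  old=[0,4]  +wl: 1,2,3
  step 10. node 0  ⊔preds=[-4,4]  new=[-2,5]  old=[2,2]  +wl: 4
  step 11. node 1  ⊔preds=[-5,5]  new=[-5,5]  old=[-4,4]  +wl: 
  step 12. node 2  ⊔preds=[-5,5]  new=[-5,5]  old=[-4,4]  +wl: 0
  step 13. node 3  ⊔preds=[-5,5]  new=[-4,4]  stable
  step 14. node 4  ⊔preds=[-5,5]  new=[-5,5]  stable
  step 15. node 0  ⊔preds=[-5,5]  new=[-3,5]  old=[-2,5]  +wl: 4
  step 16. node 4  ⊔preds=[-5,5]  new=[-5,5]  stable

Least fixpoint reached:
  node 0: [-3,5]
  node 1: [-5,5]
  node 2: [-5,5]
  node 3: [-4,4]
  node 4: [-5,5]

no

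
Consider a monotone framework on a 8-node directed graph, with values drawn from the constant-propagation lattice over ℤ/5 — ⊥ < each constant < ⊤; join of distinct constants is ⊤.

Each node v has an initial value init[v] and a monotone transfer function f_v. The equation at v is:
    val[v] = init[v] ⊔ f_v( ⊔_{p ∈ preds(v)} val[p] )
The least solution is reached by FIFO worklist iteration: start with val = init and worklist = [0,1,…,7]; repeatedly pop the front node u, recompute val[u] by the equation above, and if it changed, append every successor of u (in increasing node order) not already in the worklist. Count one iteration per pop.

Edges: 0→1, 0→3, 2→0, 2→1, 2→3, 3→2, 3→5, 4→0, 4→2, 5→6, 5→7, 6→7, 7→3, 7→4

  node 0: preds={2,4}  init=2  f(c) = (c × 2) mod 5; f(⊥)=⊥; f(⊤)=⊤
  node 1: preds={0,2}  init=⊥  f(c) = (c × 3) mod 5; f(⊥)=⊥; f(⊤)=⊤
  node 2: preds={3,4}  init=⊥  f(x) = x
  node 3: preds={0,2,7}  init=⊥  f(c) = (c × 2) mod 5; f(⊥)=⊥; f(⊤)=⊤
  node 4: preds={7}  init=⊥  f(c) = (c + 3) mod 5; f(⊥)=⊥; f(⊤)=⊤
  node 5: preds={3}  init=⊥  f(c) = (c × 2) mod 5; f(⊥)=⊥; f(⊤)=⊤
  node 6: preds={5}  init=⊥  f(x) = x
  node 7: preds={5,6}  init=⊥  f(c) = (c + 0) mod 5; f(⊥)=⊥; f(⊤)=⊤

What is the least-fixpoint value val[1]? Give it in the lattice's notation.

Worklist (24 pops):
  #1 pop 0: in=⊥ → 2 (no change)
  #2 pop 1: in=2 → 1 (was ⊥); enqueue []
  #3 pop 2: in=⊥ → ⊥ (no change)
  #4 pop 3: in=2 → 4 (was ⊥); enqueue [2]
  #5 pop 4: in=⊥ → ⊥ (no change)
  #6 pop 5: in=4 → 3 (was ⊥); enqueue []
  #7 pop 6: in=3 → 3 (was ⊥); enqueue []
  #8 pop 7: in=3 → 3 (was ⊥); enqueue [3,4]
  #9 pop 2: in=4 → 4 (was ⊥); enqueue [0,1]
  #10 pop 3: in=⊤ → ⊤ (was 4); enqueue [2,5]
  #11 pop 4: in=3 → 1 (was ⊥); enqueue []
  #12 pop 0: in=⊤ → ⊤ (was 2); enqueue [3]
  #13 pop 1: in=⊤ → ⊤ (was 1); enqueue []
  #14 pop 2: in=⊤ → ⊤ (was 4); enqueue [0,1]
  #15 pop 5: in=⊤ → ⊤ (was 3); enqueue [6,7]
  #16 pop 3: in=⊤ → ⊤ (no change)
  #17 pop 0: in=⊤ → ⊤ (no change)
  #18 pop 1: in=⊤ → ⊤ (no change)
  #19 pop 6: in=⊤ → ⊤ (was 3); enqueue []
  #20 pop 7: in=⊤ → ⊤ (was 3); enqueue [3,4]
  #21 pop 3: in=⊤ → ⊤ (no change)
  #22 pop 4: in=⊤ → ⊤ (was 1); enqueue [0,2]
  #23 pop 0: in=⊤ → ⊤ (no change)
  #24 pop 2: in=⊤ → ⊤ (no change)

Fixpoint:
  val[0] = ⊤
  val[1] = ⊤
  val[2] = ⊤
  val[3] = ⊤
  val[4] = ⊤
  val[5] = ⊤
  val[6] = ⊤
  val[7] = ⊤

⊤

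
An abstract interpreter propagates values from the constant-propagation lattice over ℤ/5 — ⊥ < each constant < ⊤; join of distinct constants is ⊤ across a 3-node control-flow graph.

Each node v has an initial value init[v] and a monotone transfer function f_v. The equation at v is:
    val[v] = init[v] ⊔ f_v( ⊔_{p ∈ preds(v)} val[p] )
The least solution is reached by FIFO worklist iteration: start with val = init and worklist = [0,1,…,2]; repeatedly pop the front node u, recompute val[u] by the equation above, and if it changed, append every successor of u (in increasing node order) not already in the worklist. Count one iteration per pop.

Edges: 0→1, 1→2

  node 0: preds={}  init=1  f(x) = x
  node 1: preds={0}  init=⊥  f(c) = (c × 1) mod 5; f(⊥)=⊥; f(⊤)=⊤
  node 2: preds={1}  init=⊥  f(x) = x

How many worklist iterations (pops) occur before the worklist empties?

3

Iteration log — 3 steps:
  step 1. node 0  ⊔preds=⊥  new=1  stable
  step 2. node 1  ⊔preds=1  new=1  old=⊥  +wl: 
  step 3. node 2  ⊔preds=1  new=1  old=⊥  +wl: 

Least fixpoint reached:
  node 0: 1
  node 1: 1
  node 2: 1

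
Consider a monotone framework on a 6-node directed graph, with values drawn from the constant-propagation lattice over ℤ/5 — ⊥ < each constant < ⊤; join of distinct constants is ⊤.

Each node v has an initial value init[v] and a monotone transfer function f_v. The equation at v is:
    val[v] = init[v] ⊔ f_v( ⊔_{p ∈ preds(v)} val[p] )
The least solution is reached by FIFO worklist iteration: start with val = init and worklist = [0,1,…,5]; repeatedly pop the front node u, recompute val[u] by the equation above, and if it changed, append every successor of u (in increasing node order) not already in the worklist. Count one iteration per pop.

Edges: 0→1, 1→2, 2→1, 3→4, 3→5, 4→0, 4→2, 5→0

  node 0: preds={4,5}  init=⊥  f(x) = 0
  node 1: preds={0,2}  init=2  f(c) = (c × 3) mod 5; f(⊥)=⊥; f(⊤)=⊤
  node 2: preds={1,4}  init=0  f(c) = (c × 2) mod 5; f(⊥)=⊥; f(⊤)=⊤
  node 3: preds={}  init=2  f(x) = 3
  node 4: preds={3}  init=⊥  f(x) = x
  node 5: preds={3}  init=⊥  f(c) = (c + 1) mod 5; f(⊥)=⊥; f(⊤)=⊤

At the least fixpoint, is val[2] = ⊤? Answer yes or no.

Trace (9 dequeues):
  [1] u=0 | in ⊥ | out 0 | prev ⊥ | push {}
  [2] u=1 | in 0 | out ⊤ | prev 2 | push {}
  [3] u=2 | in ⊤ | out ⊤ | prev 0 | push {1}
  [4] u=3 | in ⊥ | out ⊤ | prev 2 | push {}
  [5] u=4 | in ⊤ | out ⊤ | prev ⊥ | push {0,2}
  [6] u=5 | in ⊤ | out ⊤ | prev ⊥ | push {}
  [7] u=1 | in ⊤ | out ⊤ | ==
  [8] u=0 | in ⊤ | out 0 | ==
  [9] u=2 | in ⊤ | out ⊤ | ==

Converged values:
  [0] 0
  [1] ⊤
  [2] ⊤
  [3] ⊤
  [4] ⊤
  [5] ⊤

yes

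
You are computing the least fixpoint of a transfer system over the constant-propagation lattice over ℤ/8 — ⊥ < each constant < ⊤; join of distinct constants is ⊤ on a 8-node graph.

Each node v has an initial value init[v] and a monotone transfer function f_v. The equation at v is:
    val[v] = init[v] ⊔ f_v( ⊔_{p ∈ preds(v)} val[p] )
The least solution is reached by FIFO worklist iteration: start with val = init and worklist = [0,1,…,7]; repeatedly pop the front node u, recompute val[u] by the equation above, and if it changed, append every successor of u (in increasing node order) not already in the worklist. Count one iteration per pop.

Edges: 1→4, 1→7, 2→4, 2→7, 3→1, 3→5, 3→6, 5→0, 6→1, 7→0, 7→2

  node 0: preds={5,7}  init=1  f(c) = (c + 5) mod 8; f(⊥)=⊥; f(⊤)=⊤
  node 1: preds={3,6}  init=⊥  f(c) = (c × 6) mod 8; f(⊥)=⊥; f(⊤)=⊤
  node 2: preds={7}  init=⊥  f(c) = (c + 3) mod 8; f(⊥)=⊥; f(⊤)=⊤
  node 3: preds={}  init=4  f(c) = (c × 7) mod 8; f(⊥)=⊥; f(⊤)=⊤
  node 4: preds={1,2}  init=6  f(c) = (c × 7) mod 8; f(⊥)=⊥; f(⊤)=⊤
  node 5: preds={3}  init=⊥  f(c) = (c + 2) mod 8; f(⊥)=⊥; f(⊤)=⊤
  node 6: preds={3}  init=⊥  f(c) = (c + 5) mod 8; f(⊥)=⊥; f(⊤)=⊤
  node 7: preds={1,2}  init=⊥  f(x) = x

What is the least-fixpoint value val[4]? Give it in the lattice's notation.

⊤

Trace (17 dequeues):
  [1] u=0 | in ⊥ | out 1 | ==
  [2] u=1 | in 4 | out 0 | prev ⊥ | push {}
  [3] u=2 | in ⊥ | out ⊥ | ==
  [4] u=3 | in ⊥ | out 4 | ==
  [5] u=4 | in 0 | out ⊤ | prev 6 | push {}
  [6] u=5 | in 4 | out 6 | prev ⊥ | push {0}
  [7] u=6 | in 4 | out 1 | prev ⊥ | push {1}
  [8] u=7 | in 0 | out 0 | prev ⊥ | push {2}
  [9] u=0 | in ⊤ | out ⊤ | prev 1 | push {}
  [10] u=1 | in ⊤ | out ⊤ | prev 0 | push {4,7}
  [11] u=2 | in 0 | out 3 | prev ⊥ | push {}
  [12] u=4 | in ⊤ | out ⊤ | ==
  [13] u=7 | in ⊤ | out ⊤ | prev 0 | push {0,2}
  [14] u=0 | in ⊤ | out ⊤ | ==
  [15] u=2 | in ⊤ | out ⊤ | prev 3 | push {4,7}
  [16] u=4 | in ⊤ | out ⊤ | ==
  [17] u=7 | in ⊤ | out ⊤ | ==

Converged values:
  [0] ⊤
  [1] ⊤
  [2] ⊤
  [3] 4
  [4] ⊤
  [5] 6
  [6] 1
  [7] ⊤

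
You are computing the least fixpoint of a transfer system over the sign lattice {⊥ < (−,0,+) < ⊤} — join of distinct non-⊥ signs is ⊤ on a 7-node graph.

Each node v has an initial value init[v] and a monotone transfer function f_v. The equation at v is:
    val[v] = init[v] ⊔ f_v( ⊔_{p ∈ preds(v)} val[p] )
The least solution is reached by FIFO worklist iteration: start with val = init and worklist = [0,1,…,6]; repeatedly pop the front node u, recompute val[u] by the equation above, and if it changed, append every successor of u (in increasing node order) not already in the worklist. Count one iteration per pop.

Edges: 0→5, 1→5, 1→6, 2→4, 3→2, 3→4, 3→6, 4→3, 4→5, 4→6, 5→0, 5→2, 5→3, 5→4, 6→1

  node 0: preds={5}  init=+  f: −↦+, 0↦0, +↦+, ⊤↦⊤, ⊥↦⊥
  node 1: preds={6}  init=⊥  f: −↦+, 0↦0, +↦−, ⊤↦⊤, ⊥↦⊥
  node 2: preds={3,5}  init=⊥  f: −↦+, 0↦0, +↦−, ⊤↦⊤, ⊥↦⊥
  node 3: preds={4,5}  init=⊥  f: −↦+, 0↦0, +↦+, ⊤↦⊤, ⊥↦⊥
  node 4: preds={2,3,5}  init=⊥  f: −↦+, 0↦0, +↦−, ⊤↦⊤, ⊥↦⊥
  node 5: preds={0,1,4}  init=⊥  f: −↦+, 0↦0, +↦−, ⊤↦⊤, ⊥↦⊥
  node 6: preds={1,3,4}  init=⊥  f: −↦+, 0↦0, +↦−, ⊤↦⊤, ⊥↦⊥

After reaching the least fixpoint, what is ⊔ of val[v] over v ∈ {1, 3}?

⊤

Iteration log — 22 steps:
  step 1. node 0  ⊔preds=⊥  new=+  stable
  step 2. node 1  ⊔preds=⊥  new=⊥  stable
  step 3. node 2  ⊔preds=⊥  new=⊥  stable
  step 4. node 3  ⊔preds=⊥  new=⊥  stable
  step 5. node 4  ⊔preds=⊥  new=⊥  stable
  step 6. node 5  ⊔preds=+  new=−  old=⊥  +wl: 0,2,3,4
  step 7. node 6  ⊔preds=⊥  new=⊥  stable
  step 8. node 0  ⊔preds=−  new=+  stable
  step 9. node 2  ⊔preds=−  new=+  old=⊥  +wl: 
  step 10. node 3  ⊔preds=−  new=+  old=⊥  +wl: 2,6
  step 11. node 4  ⊔preds=⊤  new=⊤  old=⊥  +wl: 3,5
  step 12. node 2  ⊔preds=⊤  new=⊤  old=+  +wl: 4
  step 13. node 6  ⊔preds=⊤  new=⊤  old=⊥  +wl: 1
  step 14. node 3  ⊔preds=⊤  new=⊤  old=+  +wl: 2,6
  step 15. node 5  ⊔preds=⊤  new=⊤  old=−  +wl: 0,3
  step 16. node 4  ⊔preds=⊤  new=⊤  stable
  step 17. node 1  ⊔preds=⊤  new=⊤  old=⊥  +wl: 5
  step 18. node 2  ⊔preds=⊤  new=⊤  stable
  step 19. node 6  ⊔preds=⊤  new=⊤  stable
  step 20. node 0  ⊔preds=⊤  new=⊤  old=+  +wl: 
  step 21. node 3  ⊔preds=⊤  new=⊤  stable
  step 22. node 5  ⊔preds=⊤  new=⊤  stable

Least fixpoint reached:
  node 0: ⊤
  node 1: ⊤
  node 2: ⊤
  node 3: ⊤
  node 4: ⊤
  node 5: ⊤
  node 6: ⊤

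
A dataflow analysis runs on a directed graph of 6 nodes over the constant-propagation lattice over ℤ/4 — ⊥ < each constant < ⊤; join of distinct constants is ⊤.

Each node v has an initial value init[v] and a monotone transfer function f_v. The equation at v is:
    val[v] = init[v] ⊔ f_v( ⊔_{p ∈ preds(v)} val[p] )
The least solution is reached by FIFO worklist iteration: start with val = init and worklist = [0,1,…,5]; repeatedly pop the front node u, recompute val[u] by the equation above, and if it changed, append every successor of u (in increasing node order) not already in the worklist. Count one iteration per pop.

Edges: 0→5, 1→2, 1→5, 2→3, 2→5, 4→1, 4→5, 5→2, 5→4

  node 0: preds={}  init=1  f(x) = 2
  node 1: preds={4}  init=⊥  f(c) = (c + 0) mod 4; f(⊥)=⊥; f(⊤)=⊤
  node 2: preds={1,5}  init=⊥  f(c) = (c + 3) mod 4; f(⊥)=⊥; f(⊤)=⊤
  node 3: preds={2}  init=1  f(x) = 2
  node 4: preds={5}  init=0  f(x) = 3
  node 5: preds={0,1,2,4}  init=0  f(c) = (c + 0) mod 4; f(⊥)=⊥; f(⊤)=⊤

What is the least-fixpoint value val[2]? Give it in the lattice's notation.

⊤

Iteration log — 11 steps:
  step 1. node 0  ⊔preds=⊥  new=⊤  old=1  +wl: 
  step 2. node 1  ⊔preds=0  new=0  old=⊥  +wl: 
  step 3. node 2  ⊔preds=0  new=3  old=⊥  +wl: 
  step 4. node 3  ⊔preds=3  new=⊤  old=1  +wl: 
  step 5. node 4  ⊔preds=0  new=⊤  old=0  +wl: 1
  step 6. node 5  ⊔preds=⊤  new=⊤  old=0  +wl: 2,4
  step 7. node 1  ⊔preds=⊤  new=⊤  old=0  +wl: 5
  step 8. node 2  ⊔preds=⊤  new=⊤  old=3  +wl: 3
  step 9. node 4  ⊔preds=⊤  new=⊤  stable
  step 10. node 5  ⊔preds=⊤  new=⊤  stable
  step 11. node 3  ⊔preds=⊤  new=⊤  stable

Least fixpoint reached:
  node 0: ⊤
  node 1: ⊤
  node 2: ⊤
  node 3: ⊤
  node 4: ⊤
  node 5: ⊤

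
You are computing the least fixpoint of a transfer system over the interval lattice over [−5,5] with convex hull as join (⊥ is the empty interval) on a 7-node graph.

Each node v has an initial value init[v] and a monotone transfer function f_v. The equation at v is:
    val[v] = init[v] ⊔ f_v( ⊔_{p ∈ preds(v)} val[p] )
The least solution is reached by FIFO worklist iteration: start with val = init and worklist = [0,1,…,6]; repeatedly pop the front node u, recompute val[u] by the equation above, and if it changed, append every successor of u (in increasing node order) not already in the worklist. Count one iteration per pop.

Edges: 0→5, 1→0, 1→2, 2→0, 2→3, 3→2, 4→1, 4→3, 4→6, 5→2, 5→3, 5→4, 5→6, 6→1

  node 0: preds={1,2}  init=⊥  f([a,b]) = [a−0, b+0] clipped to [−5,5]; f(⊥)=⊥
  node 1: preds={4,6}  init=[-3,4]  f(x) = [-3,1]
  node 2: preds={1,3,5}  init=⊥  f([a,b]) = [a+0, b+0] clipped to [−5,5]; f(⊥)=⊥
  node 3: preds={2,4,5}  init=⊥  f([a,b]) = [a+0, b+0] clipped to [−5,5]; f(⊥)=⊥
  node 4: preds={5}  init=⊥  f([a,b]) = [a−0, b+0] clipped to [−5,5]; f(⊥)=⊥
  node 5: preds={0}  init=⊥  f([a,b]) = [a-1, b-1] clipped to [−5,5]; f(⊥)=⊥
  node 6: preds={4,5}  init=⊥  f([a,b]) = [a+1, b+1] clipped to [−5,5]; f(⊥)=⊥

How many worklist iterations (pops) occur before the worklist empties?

26

Worklist (26 pops):
  #1 pop 0: in=[-3,4] → [-3,4] (was ⊥); enqueue []
  #2 pop 1: in=⊥ → [-3,4] (no change)
  #3 pop 2: in=[-3,4] → [-3,4] (was ⊥); enqueue [0]
  #4 pop 3: in=[-3,4] → [-3,4] (was ⊥); enqueue [2]
  #5 pop 4: in=⊥ → ⊥ (no change)
  #6 pop 5: in=[-3,4] → [-4,3] (was ⊥); enqueue [3,4]
  #7 pop 6: in=[-4,3] → [-3,4] (was ⊥); enqueue [1]
  #8 pop 0: in=[-3,4] → [-3,4] (no change)
  #9 pop 2: in=[-4,4] → [-4,4] (was [-3,4]); enqueue [0]
  #10 pop 3: in=[-4,4] → [-4,4] (was [-3,4]); enqueue [2]
  #11 pop 4: in=[-4,3] → [-4,3] (was ⊥); enqueue [3,6]
  #12 pop 1: in=[-4,4] → [-3,4] (no change)
  #13 pop 0: in=[-4,4] → [-4,4] (was [-3,4]); enqueue [5]
  #14 pop 2: in=[-4,4] → [-4,4] (no change)
  #15 pop 3: in=[-4,4] → [-4,4] (no change)
  #16 pop 6: in=[-4,3] → [-3,4] (no change)
  #17 pop 5: in=[-4,4] → [-5,3] (was [-4,3]); enqueue [2,3,4,6]
  #18 pop 2: in=[-5,4] → [-5,4] (was [-4,4]); enqueue [0]
  #19 pop 3: in=[-5,4] → [-5,4] (was [-4,4]); enqueue [2]
  #20 pop 4: in=[-5,3] → [-5,3] (was [-4,3]); enqueue [1,3]
  #21 pop 6: in=[-5,3] → [-4,4] (was [-3,4]); enqueue []
  #22 pop 0: in=[-5,4] → [-5,4] (was [-4,4]); enqueue [5]
  #23 pop 2: in=[-5,4] → [-5,4] (no change)
  #24 pop 1: in=[-5,4] → [-3,4] (no change)
  #25 pop 3: in=[-5,4] → [-5,4] (no change)
  #26 pop 5: in=[-5,4] → [-5,3] (no change)

Fixpoint:
  val[0] = [-5,4]
  val[1] = [-3,4]
  val[2] = [-5,4]
  val[3] = [-5,4]
  val[4] = [-5,3]
  val[5] = [-5,3]
  val[6] = [-4,4]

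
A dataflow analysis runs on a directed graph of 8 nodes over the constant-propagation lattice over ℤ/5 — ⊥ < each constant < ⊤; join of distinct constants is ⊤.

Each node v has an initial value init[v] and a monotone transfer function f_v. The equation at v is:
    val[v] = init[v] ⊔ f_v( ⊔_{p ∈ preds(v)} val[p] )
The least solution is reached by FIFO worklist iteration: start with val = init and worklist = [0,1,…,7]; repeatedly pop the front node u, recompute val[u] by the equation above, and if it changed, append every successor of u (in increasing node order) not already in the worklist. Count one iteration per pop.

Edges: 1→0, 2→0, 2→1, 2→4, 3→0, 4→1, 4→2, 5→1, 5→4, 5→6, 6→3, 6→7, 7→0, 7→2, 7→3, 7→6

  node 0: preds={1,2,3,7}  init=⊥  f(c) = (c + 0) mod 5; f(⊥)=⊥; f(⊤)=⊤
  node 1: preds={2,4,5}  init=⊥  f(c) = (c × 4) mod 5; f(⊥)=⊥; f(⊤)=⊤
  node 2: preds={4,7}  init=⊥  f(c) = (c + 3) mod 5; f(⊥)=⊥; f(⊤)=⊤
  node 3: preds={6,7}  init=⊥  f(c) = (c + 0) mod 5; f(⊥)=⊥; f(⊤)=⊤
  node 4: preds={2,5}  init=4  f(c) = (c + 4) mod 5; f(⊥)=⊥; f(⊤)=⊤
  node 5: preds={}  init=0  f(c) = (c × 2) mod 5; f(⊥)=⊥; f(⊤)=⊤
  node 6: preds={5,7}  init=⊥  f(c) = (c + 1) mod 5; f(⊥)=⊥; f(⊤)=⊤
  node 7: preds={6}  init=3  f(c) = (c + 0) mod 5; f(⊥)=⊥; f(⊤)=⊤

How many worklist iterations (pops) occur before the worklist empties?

Worklist (14 pops):
  #1 pop 0: in=3 → 3 (was ⊥); enqueue []
  #2 pop 1: in=⊤ → ⊤ (was ⊥); enqueue [0]
  #3 pop 2: in=⊤ → ⊤ (was ⊥); enqueue [1]
  #4 pop 3: in=3 → 3 (was ⊥); enqueue []
  #5 pop 4: in=⊤ → ⊤ (was 4); enqueue [2]
  #6 pop 5: in=⊥ → 0 (no change)
  #7 pop 6: in=⊤ → ⊤ (was ⊥); enqueue [3]
  #8 pop 7: in=⊤ → ⊤ (was 3); enqueue [6]
  #9 pop 0: in=⊤ → ⊤ (was 3); enqueue []
  #10 pop 1: in=⊤ → ⊤ (no change)
  #11 pop 2: in=⊤ → ⊤ (no change)
  #12 pop 3: in=⊤ → ⊤ (was 3); enqueue [0]
  #13 pop 6: in=⊤ → ⊤ (no change)
  #14 pop 0: in=⊤ → ⊤ (no change)

Fixpoint:
  val[0] = ⊤
  val[1] = ⊤
  val[2] = ⊤
  val[3] = ⊤
  val[4] = ⊤
  val[5] = 0
  val[6] = ⊤
  val[7] = ⊤

14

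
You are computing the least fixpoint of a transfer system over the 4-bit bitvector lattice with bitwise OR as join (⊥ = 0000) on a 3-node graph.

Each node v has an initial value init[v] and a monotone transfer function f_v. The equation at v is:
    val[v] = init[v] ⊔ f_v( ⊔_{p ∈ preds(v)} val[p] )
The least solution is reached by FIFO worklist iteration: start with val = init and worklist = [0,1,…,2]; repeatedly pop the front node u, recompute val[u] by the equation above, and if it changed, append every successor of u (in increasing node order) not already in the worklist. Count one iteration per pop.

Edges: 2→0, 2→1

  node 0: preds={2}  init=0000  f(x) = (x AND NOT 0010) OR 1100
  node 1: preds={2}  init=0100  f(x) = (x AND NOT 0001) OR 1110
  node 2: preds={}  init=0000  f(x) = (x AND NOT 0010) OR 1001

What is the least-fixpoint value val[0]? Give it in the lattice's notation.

Iteration log — 5 steps:
  step 1. node 0  ⊔preds=0000  new=1100  old=0000  +wl: 
  step 2. node 1  ⊔preds=0000  new=1110  old=0100  +wl: 
  step 3. node 2  ⊔preds=0000  new=1001  old=0000  +wl: 0,1
  step 4. node 0  ⊔preds=1001  new=1101  old=1100  +wl: 
  step 5. node 1  ⊔preds=1001  new=1110  stable

Least fixpoint reached:
  node 0: 1101
  node 1: 1110
  node 2: 1001

1101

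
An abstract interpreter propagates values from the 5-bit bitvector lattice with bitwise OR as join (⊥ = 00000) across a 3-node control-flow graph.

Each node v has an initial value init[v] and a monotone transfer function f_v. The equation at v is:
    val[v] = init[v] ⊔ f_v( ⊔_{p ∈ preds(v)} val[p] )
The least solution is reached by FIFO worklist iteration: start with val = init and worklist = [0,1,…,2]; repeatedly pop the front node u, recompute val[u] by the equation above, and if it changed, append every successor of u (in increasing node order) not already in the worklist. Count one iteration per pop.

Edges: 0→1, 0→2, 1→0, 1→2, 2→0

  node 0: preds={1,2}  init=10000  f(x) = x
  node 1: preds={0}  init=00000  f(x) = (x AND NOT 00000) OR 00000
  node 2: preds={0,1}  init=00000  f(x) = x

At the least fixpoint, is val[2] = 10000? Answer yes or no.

yes

Worklist (4 pops):
  #1 pop 0: in=00000 → 10000 (no change)
  #2 pop 1: in=10000 → 10000 (was 00000); enqueue [0]
  #3 pop 2: in=10000 → 10000 (was 00000); enqueue []
  #4 pop 0: in=10000 → 10000 (no change)

Fixpoint:
  val[0] = 10000
  val[1] = 10000
  val[2] = 10000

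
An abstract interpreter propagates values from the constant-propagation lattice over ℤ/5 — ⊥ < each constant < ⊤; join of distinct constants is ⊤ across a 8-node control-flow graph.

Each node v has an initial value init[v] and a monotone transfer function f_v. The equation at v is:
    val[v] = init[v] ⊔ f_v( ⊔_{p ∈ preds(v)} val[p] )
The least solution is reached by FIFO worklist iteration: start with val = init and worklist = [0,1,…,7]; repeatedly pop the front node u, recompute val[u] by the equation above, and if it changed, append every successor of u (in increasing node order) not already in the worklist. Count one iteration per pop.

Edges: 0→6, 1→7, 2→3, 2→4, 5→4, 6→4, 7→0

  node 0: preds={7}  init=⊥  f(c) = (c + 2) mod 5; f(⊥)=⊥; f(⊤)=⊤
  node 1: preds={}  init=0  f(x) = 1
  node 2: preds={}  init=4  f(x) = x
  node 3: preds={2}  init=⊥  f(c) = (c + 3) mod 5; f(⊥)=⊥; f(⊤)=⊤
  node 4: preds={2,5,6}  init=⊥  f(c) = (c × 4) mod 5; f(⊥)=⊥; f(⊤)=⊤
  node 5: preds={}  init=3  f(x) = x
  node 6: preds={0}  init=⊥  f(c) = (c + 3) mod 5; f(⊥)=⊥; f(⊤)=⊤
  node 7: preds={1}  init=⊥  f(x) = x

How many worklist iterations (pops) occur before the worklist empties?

Worklist (11 pops):
  #1 pop 0: in=⊥ → ⊥ (no change)
  #2 pop 1: in=⊥ → ⊤ (was 0); enqueue []
  #3 pop 2: in=⊥ → 4 (no change)
  #4 pop 3: in=4 → 2 (was ⊥); enqueue []
  #5 pop 4: in=⊤ → ⊤ (was ⊥); enqueue []
  #6 pop 5: in=⊥ → 3 (no change)
  #7 pop 6: in=⊥ → ⊥ (no change)
  #8 pop 7: in=⊤ → ⊤ (was ⊥); enqueue [0]
  #9 pop 0: in=⊤ → ⊤ (was ⊥); enqueue [6]
  #10 pop 6: in=⊤ → ⊤ (was ⊥); enqueue [4]
  #11 pop 4: in=⊤ → ⊤ (no change)

Fixpoint:
  val[0] = ⊤
  val[1] = ⊤
  val[2] = 4
  val[3] = 2
  val[4] = ⊤
  val[5] = 3
  val[6] = ⊤
  val[7] = ⊤

11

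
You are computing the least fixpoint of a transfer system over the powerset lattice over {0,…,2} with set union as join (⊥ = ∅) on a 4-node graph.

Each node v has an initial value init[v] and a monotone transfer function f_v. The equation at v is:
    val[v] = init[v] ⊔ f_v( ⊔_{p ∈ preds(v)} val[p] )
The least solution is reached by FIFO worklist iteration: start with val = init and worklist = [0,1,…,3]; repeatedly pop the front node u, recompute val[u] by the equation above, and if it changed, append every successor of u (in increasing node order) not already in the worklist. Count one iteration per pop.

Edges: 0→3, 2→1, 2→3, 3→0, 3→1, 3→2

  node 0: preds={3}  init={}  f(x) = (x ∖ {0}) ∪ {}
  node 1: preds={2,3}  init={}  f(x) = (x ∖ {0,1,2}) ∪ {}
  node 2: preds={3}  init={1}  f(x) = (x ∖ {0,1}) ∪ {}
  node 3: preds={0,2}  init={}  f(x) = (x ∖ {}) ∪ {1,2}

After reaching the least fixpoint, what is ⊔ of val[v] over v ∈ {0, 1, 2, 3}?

Trace (9 dequeues):
  [1] u=0 | in {} | out {} | ==
  [2] u=1 | in {1} | out {} | ==
  [3] u=2 | in {} | out {1} | ==
  [4] u=3 | in {1} | out {1,2} | prev {} | push {0,1,2}
  [5] u=0 | in {1,2} | out {1,2} | prev {} | push {3}
  [6] u=1 | in {1,2} | out {} | ==
  [7] u=2 | in {1,2} | out {1,2} | prev {1} | push {1}
  [8] u=3 | in {1,2} | out {1,2} | ==
  [9] u=1 | in {1,2} | out {} | ==

Converged values:
  [0] {1,2}
  [1] {}
  [2] {1,2}
  [3] {1,2}

{1,2}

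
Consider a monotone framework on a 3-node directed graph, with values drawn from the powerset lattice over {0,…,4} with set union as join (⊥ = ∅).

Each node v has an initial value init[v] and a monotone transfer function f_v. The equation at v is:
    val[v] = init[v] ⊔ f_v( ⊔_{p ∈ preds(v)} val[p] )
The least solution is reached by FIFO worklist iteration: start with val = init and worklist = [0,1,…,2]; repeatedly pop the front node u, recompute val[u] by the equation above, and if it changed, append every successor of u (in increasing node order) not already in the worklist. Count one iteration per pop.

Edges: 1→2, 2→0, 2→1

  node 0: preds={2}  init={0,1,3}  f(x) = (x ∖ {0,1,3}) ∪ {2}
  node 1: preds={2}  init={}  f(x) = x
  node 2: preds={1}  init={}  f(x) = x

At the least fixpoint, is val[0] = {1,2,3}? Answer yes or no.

Iteration log — 3 steps:
  step 1. node 0  ⊔preds={}  new={0,1,2,3}  old={0,1,3}  +wl: 
  step 2. node 1  ⊔preds={}  new={}  stable
  step 3. node 2  ⊔preds={}  new={}  stable

Least fixpoint reached:
  node 0: {0,1,2,3}
  node 1: {}
  node 2: {}

no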